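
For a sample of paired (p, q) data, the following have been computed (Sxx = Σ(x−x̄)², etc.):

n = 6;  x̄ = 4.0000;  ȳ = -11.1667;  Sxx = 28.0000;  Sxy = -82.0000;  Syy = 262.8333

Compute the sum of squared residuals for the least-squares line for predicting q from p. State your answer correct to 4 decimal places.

22.6904

b = Sxy/Sxx = -82/28 = -2.928571
SSE = Syy − b·Sxy = 262.8333 − (-2.928571)·(-82) = 22.690443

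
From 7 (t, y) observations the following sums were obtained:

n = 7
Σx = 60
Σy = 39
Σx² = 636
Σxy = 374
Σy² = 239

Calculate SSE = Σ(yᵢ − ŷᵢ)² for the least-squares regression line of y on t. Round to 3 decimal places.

8.756

Sxx = Σx² − (Σx)²/n = 636 − 514.285714 = 121.714286
Sxy = Σxy − (Σx)(Σy)/n = 374 − 334.285714 = 39.714286
Syy = Σy² − (Σy)²/n = 239 − 217.285714 = 21.714286
b = Sxy/Sxx = 39.714286/121.714286 = 0.326291
SSE = Syy − b·Sxy = 21.714286 − 0.326291·39.714286 = 8.755869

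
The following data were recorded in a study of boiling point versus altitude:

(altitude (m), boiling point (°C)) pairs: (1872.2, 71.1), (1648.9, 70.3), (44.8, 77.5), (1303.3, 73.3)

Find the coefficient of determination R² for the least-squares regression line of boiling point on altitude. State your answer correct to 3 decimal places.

0.941

n = 4, Σx = 4869.2, Σy = 292.2, Σxy = 348034.98, Σx² = 7924601.98, Σy² = 21376.44
Sxx = Σx² − (Σx)²/n = 7924601.98 − 5927277.16 = 1997324.82
Sxy = Σxy − (Σx)(Σy)/n = 348034.98 − 355695.06 = -7660.08
Syy = Σy² − (Σy)²/n = 21376.44 − 21345.21 = 31.23
R² = Sxy²/(Sxx·Syy) = (-7660.08)²/(1997324.82·31.23) = 0.940689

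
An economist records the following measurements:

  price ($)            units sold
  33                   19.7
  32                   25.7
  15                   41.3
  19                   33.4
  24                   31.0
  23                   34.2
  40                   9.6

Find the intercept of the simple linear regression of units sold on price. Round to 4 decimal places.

n = 7, Σx = 186, Σy = 194.9, Σxy = 4641.2, Σx² = 5404
Sxx = Σx² − (Σx)²/n = 5404 − 4942.285714 = 461.714286
Sxy = Σxy − (Σx)(Σy)/n = 4641.2 − 5178.771429 = -537.571429
b = Sxy/Sxx = -537.571429/461.714286 = -1.164295
a = ȳ − b·x̄ = 27.842857 − (-1.164295)·26.571429 = 58.779827

58.7798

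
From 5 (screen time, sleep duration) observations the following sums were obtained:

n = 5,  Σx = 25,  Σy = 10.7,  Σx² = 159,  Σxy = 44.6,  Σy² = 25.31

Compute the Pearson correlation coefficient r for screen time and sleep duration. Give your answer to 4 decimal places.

Sxx = Σx² − (Σx)²/n = 159 − 125 = 34
Sxy = Σxy − (Σx)(Σy)/n = 44.6 − 53.5 = -8.9
Syy = Σy² − (Σy)²/n = 25.31 − 22.898 = 2.412
r = Sxy/√(Sxx·Syy) = -8.9/√(82.008) = -8.9/9.055827 = -0.982793

-0.9828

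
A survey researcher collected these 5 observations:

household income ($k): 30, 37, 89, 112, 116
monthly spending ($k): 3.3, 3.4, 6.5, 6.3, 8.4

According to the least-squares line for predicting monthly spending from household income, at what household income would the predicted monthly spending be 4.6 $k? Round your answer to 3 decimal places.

n = 5, Σx = 384, Σy = 27.9, Σxy = 2483.3, Σx² = 36190
Sxx = Σx² − (Σx)²/n = 36190 − 29491.2 = 6698.8
Sxy = Σxy − (Σx)(Σy)/n = 2483.3 − 2142.72 = 340.58
b = Sxy/Sxx = 340.58/6698.8 = 0.050842
a = ȳ − b·x̄ = 5.58 − 0.050842·76.8 = 1.675339
Set a + b·x = 4.6: x = (4.6 − 1.675339) / 0.050842 = 57.524576

57.525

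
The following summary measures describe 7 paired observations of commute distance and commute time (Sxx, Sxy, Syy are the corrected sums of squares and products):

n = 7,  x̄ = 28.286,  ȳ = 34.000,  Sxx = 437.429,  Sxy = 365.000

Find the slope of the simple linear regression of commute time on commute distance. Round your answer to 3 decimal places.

0.834

b = Sxy/Sxx = 365/437.429 = 0.834421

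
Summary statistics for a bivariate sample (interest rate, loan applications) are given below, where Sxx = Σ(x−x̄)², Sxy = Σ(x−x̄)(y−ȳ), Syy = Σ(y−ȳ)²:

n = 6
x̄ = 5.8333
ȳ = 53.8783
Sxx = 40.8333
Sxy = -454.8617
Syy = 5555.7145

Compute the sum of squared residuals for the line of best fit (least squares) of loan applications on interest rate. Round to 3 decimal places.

488.792

b = Sxy/Sxx = -454.8617/40.8333 = -11.139479
SSE = Syy − b·Sxy = 5555.7145 − (-11.139479)·(-454.8617) = 488.792010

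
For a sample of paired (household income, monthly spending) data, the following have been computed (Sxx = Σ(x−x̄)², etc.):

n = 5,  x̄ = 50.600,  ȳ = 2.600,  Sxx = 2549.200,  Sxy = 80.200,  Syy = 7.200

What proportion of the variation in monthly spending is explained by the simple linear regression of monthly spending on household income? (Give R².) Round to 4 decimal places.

R² = Sxy²/(Sxx·Syy) = (80.2)²/(2549.2·7.2) = 0.350439

0.3504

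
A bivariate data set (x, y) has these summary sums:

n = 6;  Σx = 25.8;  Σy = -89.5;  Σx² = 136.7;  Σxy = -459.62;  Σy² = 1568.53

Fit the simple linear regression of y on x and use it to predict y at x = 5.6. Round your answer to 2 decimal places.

Sxx = Σx² − (Σx)²/n = 136.7 − 110.94 = 25.76
Sxy = Σxy − (Σx)(Σy)/n = -459.62 − (-384.85) = -74.77
b = Sxy/Sxx = -74.77/25.76 = -2.902562
a = ȳ − b·x̄ = -14.916667 − (-2.902562)·4.3 = -2.435650
ŷ(5.6) = a + b·5.6 = -2.435650 + (-2.902562)·5.6 = -18.689997

-18.69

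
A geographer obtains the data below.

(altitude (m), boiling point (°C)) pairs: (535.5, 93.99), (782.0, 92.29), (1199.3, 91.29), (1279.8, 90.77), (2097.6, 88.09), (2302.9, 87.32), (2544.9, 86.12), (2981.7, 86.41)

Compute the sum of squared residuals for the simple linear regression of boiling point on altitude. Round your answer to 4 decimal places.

2.1336

n = 8, Σx = 13723.7, Σy = 716.28, Σxy = 1210836.265, Σx² = 29044817.85, Σy² = 64192.5942
Sxx = Σx² − (Σx)²/n = 29044817.85 − 23542492.71125 = 5502325.13875
Sxy = Σxy − (Σx)(Σy)/n = 1210836.265 − 1228751.4795 = -17915.2145
Syy = Σy² − (Σy)²/n = 64192.5942 − 64132.1298 = 60.4644
b = Sxy/Sxx = -17915.2145/5502325.13875 = -0.003256
SSE = Syy − b·Sxy = 60.4644 − (-0.003256)·(-17915.2145) = 2.133621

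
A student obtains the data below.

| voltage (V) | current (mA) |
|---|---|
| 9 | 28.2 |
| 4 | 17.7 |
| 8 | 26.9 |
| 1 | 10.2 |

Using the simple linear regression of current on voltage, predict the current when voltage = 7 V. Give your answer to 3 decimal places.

24.171

n = 4, Σx = 22, Σy = 83, Σxy = 550, Σx² = 162
Sxx = Σx² − (Σx)²/n = 162 − 121 = 41
Sxy = Σxy − (Σx)(Σy)/n = 550 − 456.5 = 93.5
b = Sxy/Sxx = 93.5/41 = 2.280488
a = ȳ − b·x̄ = 20.75 − 2.280488·5.5 = 8.207317
ŷ(7) = a + b·7 = 8.207317 + 2.280488·7 = 24.170732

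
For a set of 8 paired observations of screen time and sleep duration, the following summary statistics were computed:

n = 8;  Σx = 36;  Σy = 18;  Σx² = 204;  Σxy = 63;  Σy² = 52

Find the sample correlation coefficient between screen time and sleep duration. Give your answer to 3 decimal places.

-0.819

Sxx = Σx² − (Σx)²/n = 204 − 162 = 42
Sxy = Σxy − (Σx)(Σy)/n = 63 − 81 = -18
Syy = Σy² − (Σy)²/n = 52 − 40.5 = 11.5
r = Sxy/√(Sxx·Syy) = -18/√(483) = -18/21.977261 = -0.819028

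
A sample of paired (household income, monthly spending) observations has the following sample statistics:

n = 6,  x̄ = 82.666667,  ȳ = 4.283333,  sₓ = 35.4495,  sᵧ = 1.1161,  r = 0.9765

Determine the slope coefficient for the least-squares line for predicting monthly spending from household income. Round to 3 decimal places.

b = r · sᵧ/sₓ = 0.9765 · 1.1161/35.4495 = 0.030744

0.031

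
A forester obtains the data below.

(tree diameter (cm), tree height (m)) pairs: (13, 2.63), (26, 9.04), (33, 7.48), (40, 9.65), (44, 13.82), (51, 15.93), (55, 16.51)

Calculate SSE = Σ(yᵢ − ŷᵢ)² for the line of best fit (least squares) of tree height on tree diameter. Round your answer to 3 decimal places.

12.607

n = 7, Σx = 262, Σy = 75.06, Σxy = 3230.63, Σx² = 11096, Σy² = 955.0488
Sxx = Σx² − (Σx)²/n = 11096 − 9806.285714 = 1289.714286
Sxy = Σxy − (Σx)(Σy)/n = 3230.63 − 2809.388571 = 421.241429
Syy = Σy² − (Σy)²/n = 955.0488 − 804.857657 = 150.191143
b = Sxy/Sxx = 421.241429/1289.714286 = 0.326616
SSE = Syy − b·Sxy = 150.191143 − 0.326616·421.241429 = 12.606917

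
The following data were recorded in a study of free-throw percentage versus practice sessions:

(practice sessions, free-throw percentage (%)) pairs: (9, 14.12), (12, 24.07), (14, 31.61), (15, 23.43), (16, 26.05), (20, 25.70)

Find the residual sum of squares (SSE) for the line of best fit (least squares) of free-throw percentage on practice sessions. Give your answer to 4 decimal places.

n = 6, Σx = 86, Σy = 144.98, Σxy = 2140.71, Σx² = 1302, Σy² = 3665.9888
Sxx = Σx² − (Σx)²/n = 1302 − 1232.666667 = 69.333333
Sxy = Σxy − (Σx)(Σy)/n = 2140.71 − 2078.046667 = 62.663333
Syy = Σy² − (Σy)²/n = 3665.9888 − 3503.200067 = 162.788733
b = Sxy/Sxx = 62.663333/69.333333 = 0.903798
SSE = Syy − b·Sxy = 162.788733 − 0.903798·62.663333 = 106.153733

106.1537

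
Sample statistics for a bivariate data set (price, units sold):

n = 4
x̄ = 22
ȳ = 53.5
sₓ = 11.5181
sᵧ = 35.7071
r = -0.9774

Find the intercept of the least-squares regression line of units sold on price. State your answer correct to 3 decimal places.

b = r · sᵧ/sₓ = -0.9774 · 35.7071/11.5181 = -3.030024
a = ȳ − b·x̄ = 53.5 − (-3.030024)·22 = 120.160528

120.161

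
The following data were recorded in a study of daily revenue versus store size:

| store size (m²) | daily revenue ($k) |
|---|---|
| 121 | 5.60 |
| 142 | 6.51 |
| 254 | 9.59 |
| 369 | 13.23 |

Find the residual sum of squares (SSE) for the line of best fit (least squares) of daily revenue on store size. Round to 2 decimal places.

n = 4, Σx = 886, Σy = 34.93, Σxy = 8919.75, Σx² = 235482, Σy² = 340.7411
Sxx = Σx² − (Σx)²/n = 235482 − 196249 = 39233
Sxy = Σxy − (Σx)(Σy)/n = 8919.75 − 7736.995 = 1182.755
Syy = Σy² − (Σy)²/n = 340.7411 − 305.026225 = 35.714875
b = Sxy/Sxx = 1182.755/39233 = 0.030147
SSE = Syy − b·Sxy = 35.714875 − 0.030147·1182.755 = 0.058428

0.06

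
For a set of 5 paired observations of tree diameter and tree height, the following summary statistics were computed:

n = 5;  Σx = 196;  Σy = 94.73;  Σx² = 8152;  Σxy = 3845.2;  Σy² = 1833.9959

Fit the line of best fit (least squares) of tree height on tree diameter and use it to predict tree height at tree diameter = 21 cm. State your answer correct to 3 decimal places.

Sxx = Σx² − (Σx)²/n = 8152 − 7683.2 = 468.8
Sxy = Σxy − (Σx)(Σy)/n = 3845.2 − 3713.416 = 131.784
b = Sxy/Sxx = 131.784/468.8 = 0.281109
a = ȳ − b·x̄ = 18.946 − 0.281109·39.2 = 7.926519
ŷ(21) = a + b·21 = 7.926519 + 0.281109·21 = 13.829812

13.830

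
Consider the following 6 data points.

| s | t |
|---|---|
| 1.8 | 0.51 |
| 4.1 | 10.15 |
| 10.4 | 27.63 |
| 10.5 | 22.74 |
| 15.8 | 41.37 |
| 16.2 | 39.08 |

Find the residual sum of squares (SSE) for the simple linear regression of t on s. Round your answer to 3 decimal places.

n = 6, Σx = 58.8, Σy = 141.48, Σxy = 1855.397, Σx² = 750.54, Σy² = 4622.5304
Sxx = Σx² − (Σx)²/n = 750.54 − 576.24 = 174.3
Sxy = Σxy − (Σx)(Σy)/n = 1855.397 − 1386.504 = 468.893
Syy = Σy² − (Σy)²/n = 4622.5304 − 3336.0984 = 1286.432
b = Sxy/Sxx = 468.893/174.3 = 2.690149
SSE = Syy − b·Sxy = 1286.432 − 2.690149·468.893 = 25.039886

25.040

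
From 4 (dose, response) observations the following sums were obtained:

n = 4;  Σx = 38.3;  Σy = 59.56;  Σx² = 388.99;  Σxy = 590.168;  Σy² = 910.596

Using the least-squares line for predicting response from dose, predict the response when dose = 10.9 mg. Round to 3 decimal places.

Sxx = Σx² − (Σx)²/n = 388.99 − 366.7225 = 22.2675
Sxy = Σxy − (Σx)(Σy)/n = 590.168 − 570.287 = 19.881
b = Sxy/Sxx = 19.881/22.2675 = 0.892826
a = ȳ − b·x̄ = 14.89 − 0.892826·9.575 = 6.341192
ŷ(10.9) = a + b·10.9 = 6.341192 + 0.892826·10.9 = 16.072994

16.073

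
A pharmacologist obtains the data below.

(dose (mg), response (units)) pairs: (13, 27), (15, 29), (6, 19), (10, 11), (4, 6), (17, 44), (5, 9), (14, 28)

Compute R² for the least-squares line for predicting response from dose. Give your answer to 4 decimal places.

n = 8, Σx = 84, Σy = 173, Σxy = 2219, Σx² = 1056, Σy² = 4889
Sxx = Σx² − (Σx)²/n = 1056 − 882 = 174
Sxy = Σxy − (Σx)(Σy)/n = 2219 − 1816.5 = 402.5
Syy = Σy² − (Σy)²/n = 4889 − 3741.125 = 1147.875
R² = Sxy²/(Sxx·Syy) = (402.5)²/(174·1147.875) = 0.811125

0.8111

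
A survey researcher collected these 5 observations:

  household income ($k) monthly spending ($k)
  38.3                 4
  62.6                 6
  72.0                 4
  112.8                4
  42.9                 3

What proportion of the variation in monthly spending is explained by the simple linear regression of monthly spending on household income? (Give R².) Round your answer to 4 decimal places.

0.0162

n = 5, Σx = 328.6, Σy = 21, Σxy = 1396.7, Σx² = 25133.9, Σy² = 93
Sxx = Σx² − (Σx)²/n = 25133.9 − 21595.592 = 3538.308
Sxy = Σxy − (Σx)(Σy)/n = 1396.7 − 1380.12 = 16.58
Syy = Σy² − (Σy)²/n = 93 − 88.2 = 4.8
R² = Sxy²/(Sxx·Syy) = (16.58)²/(3538.308·4.8) = 0.016186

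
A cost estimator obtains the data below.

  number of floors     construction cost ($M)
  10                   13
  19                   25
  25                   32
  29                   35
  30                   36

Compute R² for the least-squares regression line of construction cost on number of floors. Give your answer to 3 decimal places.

n = 5, Σx = 113, Σy = 141, Σxy = 3500, Σx² = 2827, Σy² = 4339
Sxx = Σx² − (Σx)²/n = 2827 − 2553.8 = 273.2
Sxy = Σxy − (Σx)(Σy)/n = 3500 − 3186.6 = 313.4
Syy = Σy² − (Σy)²/n = 4339 − 3976.2 = 362.8
R² = Sxy²/(Sxx·Syy) = (313.4)²/(273.2·362.8) = 0.990946

0.991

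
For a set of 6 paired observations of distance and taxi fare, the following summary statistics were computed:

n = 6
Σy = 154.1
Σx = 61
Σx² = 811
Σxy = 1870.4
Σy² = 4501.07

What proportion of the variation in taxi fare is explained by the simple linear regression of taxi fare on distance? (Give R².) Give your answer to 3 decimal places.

0.890

Sxx = Σx² − (Σx)²/n = 811 − 620.166667 = 190.833333
Sxy = Σxy − (Σx)(Σy)/n = 1870.4 − 1566.683333 = 303.716667
Syy = Σy² − (Σy)²/n = 4501.07 − 3957.801667 = 543.268333
R² = Sxy²/(Sxx·Syy) = (303.716667)²/(190.833333·543.268333) = 0.889751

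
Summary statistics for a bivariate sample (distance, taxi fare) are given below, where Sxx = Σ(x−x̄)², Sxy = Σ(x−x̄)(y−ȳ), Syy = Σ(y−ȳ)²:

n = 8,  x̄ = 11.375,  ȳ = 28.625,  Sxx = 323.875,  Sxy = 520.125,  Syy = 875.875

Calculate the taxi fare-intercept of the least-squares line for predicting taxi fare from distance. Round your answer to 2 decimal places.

10.36

b = Sxy/Sxx = 520.125/323.875 = 1.605944
a = ȳ − b·x̄ = 28.625 − 1.605944·11.375 = 10.357391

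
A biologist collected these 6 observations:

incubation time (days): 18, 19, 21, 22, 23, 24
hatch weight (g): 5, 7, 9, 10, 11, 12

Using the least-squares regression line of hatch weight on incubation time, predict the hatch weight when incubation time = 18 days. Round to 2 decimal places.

n = 6, Σx = 127, Σy = 54, Σxy = 1173, Σx² = 2715
Sxx = Σx² − (Σx)²/n = 2715 − 2688.166667 = 26.833333
Sxy = Σxy − (Σx)(Σy)/n = 1173 − 1143 = 30
b = Sxy/Sxx = 30/26.833333 = 1.118012
a = ȳ − b·x̄ = 9 − 1.118012·21.166667 = -14.664596
ŷ(18) = a + b·18 = -14.664596 + 1.118012·18 = 5.459627

5.46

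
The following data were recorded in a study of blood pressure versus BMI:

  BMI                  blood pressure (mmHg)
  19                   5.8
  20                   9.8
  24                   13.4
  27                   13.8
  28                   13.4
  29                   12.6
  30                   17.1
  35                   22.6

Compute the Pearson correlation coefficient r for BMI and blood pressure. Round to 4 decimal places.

n = 8, Σx = 212, Σy = 108.5, Σxy = 3045, Σx² = 5816, Σy² = 1641.17
Sxx = Σx² − (Σx)²/n = 5816 − 5618 = 198
Sxy = Σxy − (Σx)(Σy)/n = 3045 − 2875.25 = 169.75
Syy = Σy² − (Σy)²/n = 1641.17 − 1471.53125 = 169.63875
r = Sxy/√(Sxx·Syy) = 169.75/√(33588.4725) = 169.75/183.271581 = 0.926221

0.9262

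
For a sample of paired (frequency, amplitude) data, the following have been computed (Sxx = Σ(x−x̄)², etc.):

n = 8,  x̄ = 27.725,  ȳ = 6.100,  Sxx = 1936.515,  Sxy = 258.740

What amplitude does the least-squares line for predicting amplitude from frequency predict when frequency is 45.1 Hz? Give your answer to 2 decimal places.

b = Sxy/Sxx = 258.74/1936.515 = 0.133611
a = ȳ − b·x̄ = 6.1 − 0.133611·27.725 = 2.395631
ŷ(45.1) = a + b·45.1 = 2.395631 + 0.133611·45.1 = 8.421494

8.42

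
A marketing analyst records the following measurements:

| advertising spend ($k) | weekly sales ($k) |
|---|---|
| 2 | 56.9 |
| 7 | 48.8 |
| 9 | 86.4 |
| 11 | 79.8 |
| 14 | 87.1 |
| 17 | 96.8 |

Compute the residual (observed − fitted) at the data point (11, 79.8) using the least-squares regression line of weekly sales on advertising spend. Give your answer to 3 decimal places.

n = 6, Σx = 60, Σy = 455.8, Σxy = 4975.8, Σx² = 740
Sxx = Σx² − (Σx)²/n = 740 − 600 = 140
Sxy = Σxy − (Σx)(Σy)/n = 4975.8 − 4558 = 417.8
b = Sxy/Sxx = 417.8/140 = 2.984286
a = ȳ − b·x̄ = 75.966667 − 2.984286·10 = 46.123810
ŷ(11) = 46.123810 + 2.984286·11 = 78.950952
residual = y − ŷ = 79.8 − 78.950952 = 0.849048

0.849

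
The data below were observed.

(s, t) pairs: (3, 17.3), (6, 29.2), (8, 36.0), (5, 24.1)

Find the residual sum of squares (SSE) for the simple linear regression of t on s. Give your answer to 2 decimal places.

0.89

n = 4, Σx = 22, Σy = 106.6, Σxy = 635.6, Σx² = 134, Σy² = 3028.74
Sxx = Σx² − (Σx)²/n = 134 − 121 = 13
Sxy = Σxy − (Σx)(Σy)/n = 635.6 − 586.3 = 49.3
Syy = Σy² − (Σy)²/n = 3028.74 − 2840.89 = 187.85
b = Sxy/Sxx = 49.3/13 = 3.792308
SSE = Syy − b·Sxy = 187.85 − 3.792308·49.3 = 0.889231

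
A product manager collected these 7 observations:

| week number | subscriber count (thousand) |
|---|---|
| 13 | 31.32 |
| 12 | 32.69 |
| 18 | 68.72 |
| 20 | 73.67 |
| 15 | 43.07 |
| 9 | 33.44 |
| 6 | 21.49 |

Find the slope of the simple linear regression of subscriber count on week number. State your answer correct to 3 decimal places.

n = 7, Σx = 93, Σy = 304.4, Σxy = 4585.75, Σx² = 1379
Sxx = Σx² − (Σx)²/n = 1379 − 1235.571429 = 143.428571
Sxy = Σxy − (Σx)(Σy)/n = 4585.75 − 4044.171429 = 541.578571
b = Sxy/Sxx = 541.578571/143.428571 = 3.775946

3.776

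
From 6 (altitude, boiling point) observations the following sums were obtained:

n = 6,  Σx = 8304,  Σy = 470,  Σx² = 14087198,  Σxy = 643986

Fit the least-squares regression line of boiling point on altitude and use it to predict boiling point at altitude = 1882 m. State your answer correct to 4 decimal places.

Sxx = Σx² − (Σx)²/n = 14087198 − 11492736 = 2594462
Sxy = Σxy − (Σx)(Σy)/n = 643986 − 650480 = -6494
b = Sxy/Sxx = -6494/2594462 = -0.002503
a = ȳ − b·x̄ = 78.333333 − (-0.002503)·1384 = 81.797518
ŷ(1882) = a + b·1882 = 81.797518 + (-0.002503)·1882 = 77.086828

77.0868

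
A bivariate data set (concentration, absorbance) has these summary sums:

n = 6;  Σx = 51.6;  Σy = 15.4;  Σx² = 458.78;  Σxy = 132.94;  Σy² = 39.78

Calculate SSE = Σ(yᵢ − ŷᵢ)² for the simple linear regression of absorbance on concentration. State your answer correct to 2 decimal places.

0.24

Sxx = Σx² − (Σx)²/n = 458.78 − 443.76 = 15.02
Sxy = Σxy − (Σx)(Σy)/n = 132.94 − 132.44 = 0.5
Syy = Σy² − (Σy)²/n = 39.78 − 39.526667 = 0.253333
b = Sxy/Sxx = 0.5/15.02 = 0.033289
SSE = Syy − b·Sxy = 0.253333 − 0.033289·0.5 = 0.236689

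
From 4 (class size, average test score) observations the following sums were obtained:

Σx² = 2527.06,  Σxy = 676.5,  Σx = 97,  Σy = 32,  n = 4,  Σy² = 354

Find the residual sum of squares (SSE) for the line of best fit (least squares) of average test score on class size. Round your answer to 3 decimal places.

Sxx = Σx² − (Σx)²/n = 2527.06 − 2352.25 = 174.81
Sxy = Σxy − (Σx)(Σy)/n = 676.5 − 776 = -99.5
Syy = Σy² − (Σy)²/n = 354 − 256 = 98
b = Sxy/Sxx = -99.5/174.81 = -0.569189
SSE = Syy − b·Sxy = 98 − (-0.569189)·(-99.5) = 41.365654

41.366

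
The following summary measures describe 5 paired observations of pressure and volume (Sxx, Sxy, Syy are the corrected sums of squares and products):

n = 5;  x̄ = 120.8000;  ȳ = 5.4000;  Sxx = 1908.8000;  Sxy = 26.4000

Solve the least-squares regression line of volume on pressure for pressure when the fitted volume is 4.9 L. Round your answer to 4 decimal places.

84.6485

b = Sxy/Sxx = 26.4/1908.8 = 0.013831
a = ȳ − b·x̄ = 5.4 − 0.013831·120.8 = 3.729254
Set a + b·x = 4.9: x = (4.9 − 3.729254) / 0.013831 = 84.648485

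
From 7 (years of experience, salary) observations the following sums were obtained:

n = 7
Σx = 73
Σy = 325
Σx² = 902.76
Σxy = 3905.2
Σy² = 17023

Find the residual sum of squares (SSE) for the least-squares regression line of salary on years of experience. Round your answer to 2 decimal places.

52.33

Sxx = Σx² − (Σx)²/n = 902.76 − 761.285714 = 141.474286
Sxy = Σxy − (Σx)(Σy)/n = 3905.2 − 3389.285714 = 515.914286
Syy = Σy² − (Σy)²/n = 17023 − 15089.285714 = 1933.714286
b = Sxy/Sxx = 515.914286/141.474286 = 3.646700
SSE = Syy − b·Sxy = 1933.714286 − 3.646700·515.914286 = 52.329631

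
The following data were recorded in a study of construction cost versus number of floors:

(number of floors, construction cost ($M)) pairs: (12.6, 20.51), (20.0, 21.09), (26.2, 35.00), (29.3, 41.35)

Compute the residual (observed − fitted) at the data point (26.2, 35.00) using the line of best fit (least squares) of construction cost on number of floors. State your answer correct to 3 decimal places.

n = 4, Σx = 88.1, Σy = 117.95, Σxy = 2808.781, Σx² = 2103.69
Sxx = Σx² − (Σx)²/n = 2103.69 − 1940.4025 = 163.2875
Sxy = Σxy − (Σx)(Σy)/n = 2808.781 − 2597.84875 = 210.93225
b = Sxy/Sxx = 210.93225/163.2875 = 1.291784
a = ȳ − b·x̄ = 29.4875 − 1.291784·22.025 = 1.035948
ŷ(26.2) = 1.035948 + 1.291784·26.2 = 34.880700
residual = y − ŷ = 35.00 − 34.880700 = 0.119300

0.119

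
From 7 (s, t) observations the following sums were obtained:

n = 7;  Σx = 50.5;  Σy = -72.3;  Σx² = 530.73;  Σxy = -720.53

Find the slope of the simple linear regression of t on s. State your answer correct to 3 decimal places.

Sxx = Σx² − (Σx)²/n = 530.73 − 364.321429 = 166.408571
Sxy = Σxy − (Σx)(Σy)/n = -720.53 − (-521.592857) = -198.937143
b = Sxy/Sxx = -198.937143/166.408571 = -1.195474

-1.195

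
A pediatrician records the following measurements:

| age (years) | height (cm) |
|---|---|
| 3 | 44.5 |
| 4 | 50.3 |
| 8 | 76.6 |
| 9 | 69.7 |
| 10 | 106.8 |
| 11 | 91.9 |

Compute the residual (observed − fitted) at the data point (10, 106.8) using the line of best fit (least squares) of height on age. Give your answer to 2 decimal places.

16.90

n = 6, Σx = 45, Σy = 439.8, Σxy = 3653.7, Σx² = 391
Sxx = Σx² − (Σx)²/n = 391 − 337.5 = 53.5
Sxy = Σxy − (Σx)(Σy)/n = 3653.7 − 3298.5 = 355.2
b = Sxy/Sxx = 355.2/53.5 = 6.639252
a = ȳ − b·x̄ = 73.3 − 6.639252·7.5 = 23.505607
ŷ(10) = 23.505607 + 6.639252·10 = 89.898131
residual = y − ŷ = 106.8 − 89.898131 = 16.901869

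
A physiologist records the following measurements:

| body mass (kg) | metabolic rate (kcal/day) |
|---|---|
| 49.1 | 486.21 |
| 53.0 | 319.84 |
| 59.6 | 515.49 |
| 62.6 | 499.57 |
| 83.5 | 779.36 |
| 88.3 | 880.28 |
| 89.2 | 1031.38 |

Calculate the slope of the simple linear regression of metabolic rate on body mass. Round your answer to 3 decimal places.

n = 7, Σx = 485.3, Σy = 4512.13, Σxy = 337625.097, Σx² = 35416.51
Sxx = Σx² − (Σx)²/n = 35416.51 − 33645.155714 = 1771.354286
Sxy = Σxy − (Σx)(Σy)/n = 337625.097 − 312819.527 = 24805.57
b = Sxy/Sxx = 24805.57/1771.354286 = 14.003732

14.004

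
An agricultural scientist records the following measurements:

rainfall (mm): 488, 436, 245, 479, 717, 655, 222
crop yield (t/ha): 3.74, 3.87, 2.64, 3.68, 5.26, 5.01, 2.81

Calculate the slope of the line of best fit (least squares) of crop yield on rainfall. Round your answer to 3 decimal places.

0.005

n = 7, Σx = 3242, Σy = 27.01, Σxy = 13598.75, Σx² = 1710104
Sxx = Σx² − (Σx)²/n = 1710104 − 1501509.142857 = 208594.857143
Sxy = Σxy − (Σx)(Σy)/n = 13598.75 − 12509.488571 = 1089.261429
b = Sxy/Sxx = 1089.261429/208594.857143 = 0.005222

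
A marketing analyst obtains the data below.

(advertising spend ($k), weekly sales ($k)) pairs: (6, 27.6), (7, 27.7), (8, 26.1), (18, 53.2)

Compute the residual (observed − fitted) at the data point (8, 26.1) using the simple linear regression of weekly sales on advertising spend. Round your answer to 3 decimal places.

n = 4, Σx = 39, Σy = 134.6, Σxy = 1525.9, Σx² = 473
Sxx = Σx² − (Σx)²/n = 473 − 380.25 = 92.75
Sxy = Σxy − (Σx)(Σy)/n = 1525.9 − 1312.35 = 213.55
b = Sxy/Sxx = 213.55/92.75 = 2.302426
a = ȳ − b·x̄ = 33.65 − 2.302426·9.75 = 11.201348
ŷ(8) = 11.201348 + 2.302426·8 = 29.620755
residual = y − ŷ = 26.1 − 29.620755 = -3.520755

-3.521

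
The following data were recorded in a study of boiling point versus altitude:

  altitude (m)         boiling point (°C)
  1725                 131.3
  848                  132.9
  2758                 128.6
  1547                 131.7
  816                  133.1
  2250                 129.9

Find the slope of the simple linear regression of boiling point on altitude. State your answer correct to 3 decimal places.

n = 6, Σx = 9944, Σy = 787.5, Σxy = 1298495, Σx² = 19422858
Sxx = Σx² − (Σx)²/n = 19422858 − 16480522.666667 = 2942335.333333
Sxy = Σxy − (Σx)(Σy)/n = 1298495 − 1305150 = -6655
b = Sxy/Sxx = -6655/2942335.333333 = -0.002262

-0.002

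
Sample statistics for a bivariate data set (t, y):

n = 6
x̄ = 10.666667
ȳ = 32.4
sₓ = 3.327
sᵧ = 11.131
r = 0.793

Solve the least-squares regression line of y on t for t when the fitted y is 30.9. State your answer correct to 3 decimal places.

b = r · sᵧ/sₓ = 0.793 · 11.131/3.327 = 2.653106
a = ȳ − b·x̄ = 32.4 − 2.653106·10.666667 = 4.100204
Set a + b·x = 30.9: x = (30.9 − 4.100204) / 2.653106 = 10.101292

10.101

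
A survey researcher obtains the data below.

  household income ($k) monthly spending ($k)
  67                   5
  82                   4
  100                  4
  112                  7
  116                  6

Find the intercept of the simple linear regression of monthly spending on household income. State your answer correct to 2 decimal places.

1.70

n = 5, Σx = 477, Σy = 26, Σxy = 2543, Σx² = 47213
Sxx = Σx² − (Σx)²/n = 47213 − 45505.8 = 1707.2
Sxy = Σxy − (Σx)(Σy)/n = 2543 − 2480.4 = 62.6
b = Sxy/Sxx = 62.6/1707.2 = 0.036668
a = ȳ − b·x̄ = 5.2 − 0.036668·95.4 = 1.701851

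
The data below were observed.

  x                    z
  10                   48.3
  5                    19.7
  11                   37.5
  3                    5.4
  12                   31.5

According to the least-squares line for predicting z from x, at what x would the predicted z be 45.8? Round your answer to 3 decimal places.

13.132

n = 5, Σx = 41, Σy = 142.4, Σxy = 1388.2, Σx² = 399
Sxx = Σx² − (Σx)²/n = 399 − 336.2 = 62.8
Sxy = Σxy − (Σx)(Σy)/n = 1388.2 − 1167.68 = 220.52
b = Sxy/Sxx = 220.52/62.8 = 3.511465
a = ȳ − b·x̄ = 28.48 − 3.511465·8.2 = -0.314013
Set a + b·x = 45.8: x = (45.8 − (-0.314013)) / 3.511465 = 13.132414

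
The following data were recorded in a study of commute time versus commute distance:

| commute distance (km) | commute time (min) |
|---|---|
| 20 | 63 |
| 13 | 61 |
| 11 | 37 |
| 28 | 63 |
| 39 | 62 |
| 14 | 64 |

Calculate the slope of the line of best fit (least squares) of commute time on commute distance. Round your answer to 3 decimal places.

0.420

n = 6, Σx = 125, Σy = 350, Σxy = 7538, Σx² = 3191
Sxx = Σx² − (Σx)²/n = 3191 − 2604.166667 = 586.833333
Sxy = Σxy − (Σx)(Σy)/n = 7538 − 7291.666667 = 246.333333
b = Sxy/Sxx = 246.333333/586.833333 = 0.419767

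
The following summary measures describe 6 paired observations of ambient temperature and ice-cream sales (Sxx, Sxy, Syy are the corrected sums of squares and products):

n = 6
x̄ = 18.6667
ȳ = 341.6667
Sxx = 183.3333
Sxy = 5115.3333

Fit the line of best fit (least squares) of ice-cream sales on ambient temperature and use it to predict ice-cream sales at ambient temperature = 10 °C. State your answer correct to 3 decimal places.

b = Sxy/Sxx = 5115.3333/183.3333 = 27.901823
a = ȳ − b·x̄ = 341.6667 − 27.901823·18.6667 = -179.168261
ŷ(10) = a + b·10 = -179.168261 + 27.901823·10 = 99.849970

99.850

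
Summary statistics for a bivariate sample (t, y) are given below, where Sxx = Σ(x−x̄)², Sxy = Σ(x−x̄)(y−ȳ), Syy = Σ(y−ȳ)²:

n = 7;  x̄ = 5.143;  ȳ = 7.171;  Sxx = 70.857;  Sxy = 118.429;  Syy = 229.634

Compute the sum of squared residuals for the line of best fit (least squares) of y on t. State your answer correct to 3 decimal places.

31.694

b = Sxy/Sxx = 118.429/70.857 = 1.671380
SSE = Syy − b·Sxy = 229.634 − 1.671380·118.429 = 31.694092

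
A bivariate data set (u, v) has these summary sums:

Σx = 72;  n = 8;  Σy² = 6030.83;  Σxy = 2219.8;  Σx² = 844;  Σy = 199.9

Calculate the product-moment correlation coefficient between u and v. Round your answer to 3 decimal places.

0.934

Sxx = Σx² − (Σx)²/n = 844 − 648 = 196
Sxy = Σxy − (Σx)(Σy)/n = 2219.8 − 1799.1 = 420.7
Syy = Σy² − (Σy)²/n = 6030.83 − 4995.00125 = 1035.82875
r = Sxy/√(Sxx·Syy) = 420.7/√(203022.435) = 420.7/450.580109 = 0.933685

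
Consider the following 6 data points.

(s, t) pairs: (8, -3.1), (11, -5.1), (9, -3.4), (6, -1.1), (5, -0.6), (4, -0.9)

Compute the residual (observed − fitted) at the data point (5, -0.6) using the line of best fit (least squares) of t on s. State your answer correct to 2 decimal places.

n = 6, Σx = 43, Σy = -14.2, Σxy = -124.7, Σx² = 343
Sxx = Σx² − (Σx)²/n = 343 − 308.166667 = 34.833333
Sxy = Σxy − (Σx)(Σy)/n = -124.7 − (-101.766667) = -22.933333
b = Sxy/Sxx = -22.933333/34.833333 = -0.658373
a = ȳ − b·x̄ = -2.366667 − (-0.658373)·7.166667 = 2.351675
ŷ(5) = 2.351675 + (-0.658373)·5 = -0.940191
residual = y − ŷ = -0.6 − (-0.940191) = 0.340191

0.34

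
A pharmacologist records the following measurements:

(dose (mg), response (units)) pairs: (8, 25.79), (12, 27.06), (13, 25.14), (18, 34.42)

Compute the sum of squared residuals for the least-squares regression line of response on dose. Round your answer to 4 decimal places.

n = 4, Σx = 51, Σy = 112.41, Σxy = 1477.42, Σx² = 701, Σy² = 3214.1237
Sxx = Σx² − (Σx)²/n = 701 − 650.25 = 50.75
Sxy = Σxy − (Σx)(Σy)/n = 1477.42 − 1433.2275 = 44.1925
Syy = Σy² − (Σy)²/n = 3214.1237 − 3159.002025 = 55.121675
b = Sxy/Sxx = 44.1925/50.75 = 0.870788
SSE = Syy − b·Sxy = 55.121675 − 0.870788·44.1925 = 16.639368

16.6394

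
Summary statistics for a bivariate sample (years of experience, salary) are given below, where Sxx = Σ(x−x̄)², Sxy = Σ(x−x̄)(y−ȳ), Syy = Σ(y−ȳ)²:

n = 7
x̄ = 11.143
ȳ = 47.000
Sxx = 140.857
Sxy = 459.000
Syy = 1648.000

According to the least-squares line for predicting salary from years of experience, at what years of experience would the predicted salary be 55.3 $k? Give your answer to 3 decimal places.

13.690

b = Sxy/Sxx = 459/140.857 = 3.258624
a = ȳ − b·x̄ = 47 − 3.258624·11.143 = 10.689153
Set a + b·x = 55.3: x = (55.3 − 10.689153) / 3.258624 = 13.690087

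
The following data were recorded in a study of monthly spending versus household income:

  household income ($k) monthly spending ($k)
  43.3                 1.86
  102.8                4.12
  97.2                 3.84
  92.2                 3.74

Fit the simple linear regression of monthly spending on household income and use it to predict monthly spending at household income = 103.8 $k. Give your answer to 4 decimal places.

4.1405

n = 4, Σx = 335.5, Σy = 13.56, Σxy = 1222.15, Σx² = 30391.41
Sxx = Σx² − (Σx)²/n = 30391.41 − 28140.0625 = 2251.3475
Sxy = Σxy − (Σx)(Σy)/n = 1222.15 − 1137.345 = 84.805
b = Sxy/Sxx = 84.805/2251.3475 = 0.037669
a = ȳ − b·x̄ = 3.39 − 0.037669·83.875 = 0.230550
ŷ(103.8) = a + b·103.8 = 0.230550 + 0.037669·103.8 = 4.140546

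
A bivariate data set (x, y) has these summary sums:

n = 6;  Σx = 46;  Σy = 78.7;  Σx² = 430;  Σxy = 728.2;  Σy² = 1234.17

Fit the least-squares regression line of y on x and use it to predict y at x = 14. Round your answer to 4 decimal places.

23.3401

Sxx = Σx² − (Σx)²/n = 430 − 352.666667 = 77.333333
Sxy = Σxy − (Σx)(Σy)/n = 728.2 − 603.366667 = 124.833333
b = Sxy/Sxx = 124.833333/77.333333 = 1.614224
a = ȳ − b·x̄ = 13.116667 − 1.614224·7.666667 = 0.740948
ŷ(14) = a + b·14 = 0.740948 + 1.614224·14 = 23.340086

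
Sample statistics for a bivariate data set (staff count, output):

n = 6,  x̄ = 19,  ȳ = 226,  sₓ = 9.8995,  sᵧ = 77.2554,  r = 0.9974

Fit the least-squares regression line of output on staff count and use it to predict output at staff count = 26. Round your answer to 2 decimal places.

b = r · sᵧ/sₓ = 0.9974 · 77.2554/9.8995 = 7.783680
a = ȳ − b·x̄ = 226 − 7.783680·19 = 78.110088
ŷ(26) = a + b·26 = 78.110088 + 7.783680·26 = 280.485757

280.49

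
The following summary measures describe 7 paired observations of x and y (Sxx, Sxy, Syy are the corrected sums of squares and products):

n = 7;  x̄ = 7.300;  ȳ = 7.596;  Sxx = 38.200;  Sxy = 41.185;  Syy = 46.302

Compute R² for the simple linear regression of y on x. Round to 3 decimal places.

R² = Sxy²/(Sxx·Syy) = (41.185)²/(38.2·46.302) = 0.958992

0.959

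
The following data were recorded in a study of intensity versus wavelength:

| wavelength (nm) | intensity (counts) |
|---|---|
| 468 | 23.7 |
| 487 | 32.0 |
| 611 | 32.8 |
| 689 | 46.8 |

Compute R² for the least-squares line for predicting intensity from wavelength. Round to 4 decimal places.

n = 4, Σx = 2255, Σy = 135.3, Σxy = 78961.6, Σx² = 1304235, Σy² = 4851.77
Sxx = Σx² − (Σx)²/n = 1304235 − 1271256.25 = 32978.75
Sxy = Σxy − (Σx)(Σy)/n = 78961.6 − 76275.375 = 2686.225
Syy = Σy² − (Σy)²/n = 4851.77 − 4576.5225 = 275.2475
R² = Sxy²/(Sxx·Syy) = (2686.225)²/(32978.75·275.2475) = 0.794927

0.7949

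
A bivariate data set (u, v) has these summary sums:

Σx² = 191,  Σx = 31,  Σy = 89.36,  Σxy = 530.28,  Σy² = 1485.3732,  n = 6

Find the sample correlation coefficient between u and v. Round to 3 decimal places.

0.994

Sxx = Σx² − (Σx)²/n = 191 − 160.166667 = 30.833333
Sxy = Σxy − (Σx)(Σy)/n = 530.28 − 461.693333 = 68.586667
Syy = Σy² − (Σy)²/n = 1485.3732 − 1330.868267 = 154.504933
r = Sxy/√(Sxx·Syy) = 68.586667/√(4763.902111) = 68.586667/69.021027 = 0.993707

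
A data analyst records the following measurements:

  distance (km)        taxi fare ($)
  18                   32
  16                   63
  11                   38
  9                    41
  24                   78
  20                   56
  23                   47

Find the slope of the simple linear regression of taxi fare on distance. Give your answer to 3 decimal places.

n = 7, Σx = 121, Σy = 355, Σxy = 6444, Σx² = 2287
Sxx = Σx² − (Σx)²/n = 2287 − 2091.571429 = 195.428571
Sxy = Σxy − (Σx)(Σy)/n = 6444 − 6136.428571 = 307.571429
b = Sxy/Sxx = 307.571429/195.428571 = 1.573830

1.574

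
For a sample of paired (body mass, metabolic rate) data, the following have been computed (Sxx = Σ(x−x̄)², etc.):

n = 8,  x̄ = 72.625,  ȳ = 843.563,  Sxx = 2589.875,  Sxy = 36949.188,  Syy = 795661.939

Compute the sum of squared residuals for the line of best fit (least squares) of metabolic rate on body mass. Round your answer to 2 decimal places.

268515.84

b = Sxy/Sxx = 36949.188/2589.875 = 14.266784
SSE = Syy − b·Sxy = 795661.939 − 14.266784·36949.188 = 268515.843586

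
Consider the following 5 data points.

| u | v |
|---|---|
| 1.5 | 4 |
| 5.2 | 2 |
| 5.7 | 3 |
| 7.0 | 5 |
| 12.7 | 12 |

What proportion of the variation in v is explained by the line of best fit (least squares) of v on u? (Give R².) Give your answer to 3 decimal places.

0.703

n = 5, Σx = 32.1, Σy = 26, Σxy = 220.9, Σx² = 272.07, Σy² = 198
Sxx = Σx² − (Σx)²/n = 272.07 − 206.082 = 65.988
Sxy = Σxy − (Σx)(Σy)/n = 220.9 − 166.92 = 53.98
Syy = Σy² − (Σy)²/n = 198 − 135.2 = 62.8
R² = Sxy²/(Sxx·Syy) = (53.98)²/(65.988·62.8) = 0.703139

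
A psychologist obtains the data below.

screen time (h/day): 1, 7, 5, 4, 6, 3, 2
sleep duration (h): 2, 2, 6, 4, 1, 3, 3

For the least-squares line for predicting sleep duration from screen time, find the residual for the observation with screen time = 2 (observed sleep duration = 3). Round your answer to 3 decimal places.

n = 7, Σx = 28, Σy = 21, Σxy = 83, Σx² = 140
Sxx = Σx² − (Σx)²/n = 140 − 112 = 28
Sxy = Σxy − (Σx)(Σy)/n = 83 − 84 = -1
b = Sxy/Sxx = -1/28 = -0.035714
a = ȳ − b·x̄ = 3 − (-0.035714)·4 = 3.142857
ŷ(2) = 3.142857 + (-0.035714)·2 = 3.071429
residual = y − ŷ = 3 − 3.071429 = -0.071429

-0.071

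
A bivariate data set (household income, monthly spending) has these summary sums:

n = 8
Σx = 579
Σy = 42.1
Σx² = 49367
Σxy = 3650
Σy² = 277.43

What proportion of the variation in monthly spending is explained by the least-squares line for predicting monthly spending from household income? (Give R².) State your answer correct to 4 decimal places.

0.8721

Sxx = Σx² − (Σx)²/n = 49367 − 41905.125 = 7461.875
Sxy = Σxy − (Σx)(Σy)/n = 3650 − 3046.9875 = 603.0125
Syy = Σy² − (Σy)²/n = 277.43 − 221.55125 = 55.87875
R² = Sxy²/(Sxx·Syy) = (603.0125)²/(7461.875·55.87875) = 0.872083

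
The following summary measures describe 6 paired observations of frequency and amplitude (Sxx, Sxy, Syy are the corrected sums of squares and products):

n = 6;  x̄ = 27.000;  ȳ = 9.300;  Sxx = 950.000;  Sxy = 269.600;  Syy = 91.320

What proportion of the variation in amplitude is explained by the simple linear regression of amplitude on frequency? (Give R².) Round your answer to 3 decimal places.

0.838

R² = Sxy²/(Sxx·Syy) = (269.6)²/(950·91.32) = 0.837819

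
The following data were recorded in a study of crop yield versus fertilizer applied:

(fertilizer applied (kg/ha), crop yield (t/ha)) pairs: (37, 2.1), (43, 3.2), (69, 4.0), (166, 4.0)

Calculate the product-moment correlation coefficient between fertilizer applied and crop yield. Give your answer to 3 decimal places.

0.669

n = 4, Σx = 315, Σy = 13.3, Σxy = 1155.3, Σx² = 35535, Σy² = 46.65
Sxx = Σx² − (Σx)²/n = 35535 − 24806.25 = 10728.75
Sxy = Σxy − (Σx)(Σy)/n = 1155.3 − 1047.375 = 107.925
Syy = Σy² − (Σy)²/n = 46.65 − 44.2225 = 2.4275
r = Sxy/√(Sxx·Syy) = 107.925/√(26044.040625) = 107.925/161.381661 = 0.668756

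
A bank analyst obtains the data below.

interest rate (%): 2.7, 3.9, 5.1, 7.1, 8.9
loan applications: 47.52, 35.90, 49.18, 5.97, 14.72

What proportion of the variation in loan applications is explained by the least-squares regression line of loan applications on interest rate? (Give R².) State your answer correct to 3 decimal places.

n = 5, Σx = 27.7, Σy = 153.29, Σxy = 692.527, Σx² = 178.13, Σy² = 6217.9521
Sxx = Σx² − (Σx)²/n = 178.13 − 153.458 = 24.672
Sxy = Σxy − (Σx)(Σy)/n = 692.527 − 849.2266 = -156.6996
Syy = Σy² − (Σy)²/n = 6217.9521 − 4699.56482 = 1518.38728
R² = Sxy²/(Sxx·Syy) = (-156.6996)²/(24.672·1518.38728) = 0.655464

0.655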